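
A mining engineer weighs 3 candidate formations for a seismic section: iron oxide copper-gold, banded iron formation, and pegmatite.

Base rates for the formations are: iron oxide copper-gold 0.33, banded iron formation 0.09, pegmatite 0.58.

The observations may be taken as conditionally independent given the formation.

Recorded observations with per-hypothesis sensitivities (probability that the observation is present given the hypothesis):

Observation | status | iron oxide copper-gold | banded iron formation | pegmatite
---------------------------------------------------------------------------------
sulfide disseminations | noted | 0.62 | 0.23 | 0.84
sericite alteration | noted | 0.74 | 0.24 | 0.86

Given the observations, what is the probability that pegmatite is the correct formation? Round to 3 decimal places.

For each hypothesis, the unnormalized posterior weight is prior × product of the observation likelihoods:
  iron oxide copper-gold: 0.33 × 0.62 × 0.74 = 0.1514
  banded iron formation: 0.09 × 0.23 × 0.24 = 0.004968
  pegmatite: 0.58 × 0.84 × 0.86 = 0.41899
Normalizing constant Z = 0.1514 + 0.004968 + 0.41899 = 0.57536.
P(pegmatite | evidence) = 0.41899 / 0.57536 ≈ 0.728.

0.728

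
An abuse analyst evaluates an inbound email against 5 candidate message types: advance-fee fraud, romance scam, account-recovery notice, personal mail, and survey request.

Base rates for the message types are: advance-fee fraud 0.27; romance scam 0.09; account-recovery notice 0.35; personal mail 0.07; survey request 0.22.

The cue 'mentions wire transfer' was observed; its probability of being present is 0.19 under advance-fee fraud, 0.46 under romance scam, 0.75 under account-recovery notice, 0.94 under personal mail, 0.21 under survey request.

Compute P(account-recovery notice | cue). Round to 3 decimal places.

Multiply each prior by the likelihood of the cue:
  advance-fee fraud: 0.27 × 0.19 = 0.0513
  romance scam: 0.09 × 0.46 = 0.0414
  account-recovery notice: 0.35 × 0.75 = 0.2625
  personal mail: 0.07 × 0.94 = 0.0658
  survey request: 0.22 × 0.21 = 0.0462
The unnormalized weights sum to 0.4672.
P(account-recovery notice | evidence) = 0.2625 / 0.4672 ≈ 0.562.

0.562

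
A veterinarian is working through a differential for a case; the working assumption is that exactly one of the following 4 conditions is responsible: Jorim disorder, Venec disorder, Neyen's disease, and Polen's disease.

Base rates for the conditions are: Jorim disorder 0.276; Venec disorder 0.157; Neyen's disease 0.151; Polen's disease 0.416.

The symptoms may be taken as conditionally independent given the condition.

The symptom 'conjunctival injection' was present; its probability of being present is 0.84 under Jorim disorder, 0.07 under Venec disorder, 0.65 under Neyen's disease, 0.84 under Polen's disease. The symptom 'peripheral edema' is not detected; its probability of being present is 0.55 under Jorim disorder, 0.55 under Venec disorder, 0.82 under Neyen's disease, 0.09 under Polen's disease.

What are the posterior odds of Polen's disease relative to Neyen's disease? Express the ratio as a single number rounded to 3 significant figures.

18.0

Unnormalized posterior weight (prior times the symptom likelihoods) for each of the two hypotheses (using 1 − P(present | H) for each absent symptom):
  Polen's disease: 0.416 × 0.84 × (1 − 0.09) = 0.31799
  Neyen's disease: 0.151 × 0.65 × (1 − 0.82) = 0.017667
Odds(Polen's disease : Neyen's disease) = 0.31799 / 0.017667 ≈ 18.0.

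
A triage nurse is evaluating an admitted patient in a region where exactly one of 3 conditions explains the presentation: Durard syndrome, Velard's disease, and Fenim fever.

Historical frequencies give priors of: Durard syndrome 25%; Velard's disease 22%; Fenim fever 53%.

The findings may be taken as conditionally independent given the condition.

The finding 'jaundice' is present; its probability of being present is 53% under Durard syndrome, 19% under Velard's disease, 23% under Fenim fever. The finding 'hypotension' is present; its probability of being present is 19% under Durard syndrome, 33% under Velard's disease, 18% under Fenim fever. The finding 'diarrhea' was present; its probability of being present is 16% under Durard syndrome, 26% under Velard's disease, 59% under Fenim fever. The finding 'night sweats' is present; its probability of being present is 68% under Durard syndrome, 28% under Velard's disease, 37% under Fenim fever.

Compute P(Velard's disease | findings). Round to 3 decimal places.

For each hypothesis, the unnormalized posterior weight is prior × product of the finding likelihoods:
  Durard syndrome: 0.25 × 0.53 × 0.19 × 0.16 × 0.68 = 0.002739
  Velard's disease: 0.22 × 0.19 × 0.33 × 0.26 × 0.28 = 0.0010042
  Fenim fever: 0.53 × 0.23 × 0.18 × 0.59 × 0.37 = 0.0047899
Marginal likelihood of the evidence = 0.0085332.
P(Velard's disease | evidence) = 0.0010042 / 0.0085332 ≈ 0.118.

0.118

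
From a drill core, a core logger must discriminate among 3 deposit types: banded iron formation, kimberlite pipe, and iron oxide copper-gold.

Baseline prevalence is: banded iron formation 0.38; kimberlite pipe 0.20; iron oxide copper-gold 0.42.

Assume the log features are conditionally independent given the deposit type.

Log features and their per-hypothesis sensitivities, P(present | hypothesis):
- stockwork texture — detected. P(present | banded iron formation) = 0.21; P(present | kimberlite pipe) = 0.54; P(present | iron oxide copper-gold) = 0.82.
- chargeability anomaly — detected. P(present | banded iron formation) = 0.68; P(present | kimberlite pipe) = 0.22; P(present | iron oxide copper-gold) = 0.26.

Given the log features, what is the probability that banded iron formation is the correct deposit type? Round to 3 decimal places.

Multiply each prior by the joint likelihood of the log feature pattern:
  banded iron formation: 0.38 × 0.21 × 0.68 = 0.054264
  kimberlite pipe: 0.20 × 0.54 × 0.22 = 0.02376
  iron oxide copper-gold: 0.42 × 0.82 × 0.26 = 0.089544
Marginal likelihood of the evidence = 0.16757.
P(banded iron formation | evidence) = 0.054264 / 0.16757 ≈ 0.324.

0.324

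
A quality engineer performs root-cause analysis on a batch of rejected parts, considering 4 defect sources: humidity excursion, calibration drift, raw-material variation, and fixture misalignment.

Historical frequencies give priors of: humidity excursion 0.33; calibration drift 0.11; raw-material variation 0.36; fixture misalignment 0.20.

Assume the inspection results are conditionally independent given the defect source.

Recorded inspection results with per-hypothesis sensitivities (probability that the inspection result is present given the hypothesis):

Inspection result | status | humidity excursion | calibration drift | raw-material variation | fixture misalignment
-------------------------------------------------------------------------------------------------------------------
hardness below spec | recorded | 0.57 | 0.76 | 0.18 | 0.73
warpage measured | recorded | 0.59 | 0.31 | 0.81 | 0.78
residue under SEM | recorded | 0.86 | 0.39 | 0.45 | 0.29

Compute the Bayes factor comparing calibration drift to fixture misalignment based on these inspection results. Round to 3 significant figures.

0.556

The Bayes factor is the ratio of the joint likelihoods of the inspection result pattern under the two hypotheses.
  calibration drift: 0.76 × 0.31 × 0.39 = 0.091884
  fixture misalignment: 0.73 × 0.78 × 0.29 = 0.16513
Bayes factor = 0.091884 / 0.16513 ≈ 0.556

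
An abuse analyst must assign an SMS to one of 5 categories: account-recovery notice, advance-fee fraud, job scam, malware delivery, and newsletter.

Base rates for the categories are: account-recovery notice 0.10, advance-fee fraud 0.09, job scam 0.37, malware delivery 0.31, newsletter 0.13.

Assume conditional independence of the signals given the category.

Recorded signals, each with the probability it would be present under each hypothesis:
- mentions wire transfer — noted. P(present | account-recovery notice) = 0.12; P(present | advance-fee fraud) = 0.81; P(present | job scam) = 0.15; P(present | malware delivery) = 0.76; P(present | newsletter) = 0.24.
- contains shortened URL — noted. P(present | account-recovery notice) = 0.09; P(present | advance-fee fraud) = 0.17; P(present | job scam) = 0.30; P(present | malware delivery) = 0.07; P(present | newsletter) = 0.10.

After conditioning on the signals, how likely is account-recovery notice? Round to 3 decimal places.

0.022

For each hypothesis, the unnormalized posterior weight is prior × product of the signal likelihoods:
  account-recovery notice: 0.10 × 0.12 × 0.09 = 0.00108
  advance-fee fraud: 0.09 × 0.81 × 0.17 = 0.012393
  job scam: 0.37 × 0.15 × 0.30 = 0.01665
  malware delivery: 0.31 × 0.76 × 0.07 = 0.016492
  newsletter: 0.13 × 0.24 × 0.10 = 0.00312
Normalizing constant Z = 0.00108 + 0.012393 + 0.01665 + 0.016492 + 0.00312 = 0.049735.
P(account-recovery notice | evidence) = 0.00108 / 0.049735 ≈ 0.022.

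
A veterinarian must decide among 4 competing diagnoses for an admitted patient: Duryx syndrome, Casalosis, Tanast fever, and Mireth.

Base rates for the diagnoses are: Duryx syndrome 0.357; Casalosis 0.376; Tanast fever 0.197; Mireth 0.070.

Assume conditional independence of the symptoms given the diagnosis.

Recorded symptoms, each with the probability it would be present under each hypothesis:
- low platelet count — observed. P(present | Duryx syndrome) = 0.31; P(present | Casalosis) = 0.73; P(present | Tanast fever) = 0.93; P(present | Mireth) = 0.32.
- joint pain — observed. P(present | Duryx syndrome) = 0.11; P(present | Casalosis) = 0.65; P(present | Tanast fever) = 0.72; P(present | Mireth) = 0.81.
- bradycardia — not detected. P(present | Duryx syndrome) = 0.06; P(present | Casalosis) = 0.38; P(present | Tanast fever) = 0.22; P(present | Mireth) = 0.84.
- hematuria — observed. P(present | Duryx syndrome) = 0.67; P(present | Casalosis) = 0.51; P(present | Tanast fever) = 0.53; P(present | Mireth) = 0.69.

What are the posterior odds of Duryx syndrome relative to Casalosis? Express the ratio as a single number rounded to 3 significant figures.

Posterior odds equal prior odds times the likelihood ratio; only the two competing hypotheses matter (using 1 − P(present | H) for each absent symptom).
  Duryx syndrome: 0.357 × 0.31 × 0.11 × (1 − 0.06) × 0.67 = 0.007667
  Casalosis: 0.376 × 0.73 × 0.65 × (1 − 0.38) × 0.51 = 0.056414
Odds(Duryx syndrome : Casalosis) = 0.007667 / 0.056414 ≈ 0.136.

0.136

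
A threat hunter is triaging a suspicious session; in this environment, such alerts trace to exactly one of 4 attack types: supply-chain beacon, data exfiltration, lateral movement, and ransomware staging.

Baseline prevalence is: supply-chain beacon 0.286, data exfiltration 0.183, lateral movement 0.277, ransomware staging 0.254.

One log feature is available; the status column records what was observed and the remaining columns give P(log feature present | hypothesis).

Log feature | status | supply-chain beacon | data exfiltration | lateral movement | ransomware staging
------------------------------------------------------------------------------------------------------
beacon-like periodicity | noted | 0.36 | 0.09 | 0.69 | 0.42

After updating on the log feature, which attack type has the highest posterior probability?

Multiply each prior by the likelihood of the log feature:
  supply-chain beacon: 0.286 × 0.36 = 0.10296
  data exfiltration: 0.183 × 0.09 = 0.01647
  lateral movement: 0.277 × 0.69 = 0.19113
  ransomware staging: 0.254 × 0.42 = 0.10668
Normalizing constant Z = 0.10296 + 0.01647 + 0.19113 + 0.10668 = 0.41724.
P(supply-chain beacon | evidence) ≈ 0.10296 / 0.41724 ≈ 0.247
P(data exfiltration | evidence) ≈ 0.01647 / 0.41724 ≈ 0.039
P(lateral movement | evidence) ≈ 0.19113 / 0.41724 ≈ 0.458
P(ransomware staging | evidence) ≈ 0.10668 / 0.41724 ≈ 0.256
The largest is 0.458, so lateral movement is most probable.

lateral movement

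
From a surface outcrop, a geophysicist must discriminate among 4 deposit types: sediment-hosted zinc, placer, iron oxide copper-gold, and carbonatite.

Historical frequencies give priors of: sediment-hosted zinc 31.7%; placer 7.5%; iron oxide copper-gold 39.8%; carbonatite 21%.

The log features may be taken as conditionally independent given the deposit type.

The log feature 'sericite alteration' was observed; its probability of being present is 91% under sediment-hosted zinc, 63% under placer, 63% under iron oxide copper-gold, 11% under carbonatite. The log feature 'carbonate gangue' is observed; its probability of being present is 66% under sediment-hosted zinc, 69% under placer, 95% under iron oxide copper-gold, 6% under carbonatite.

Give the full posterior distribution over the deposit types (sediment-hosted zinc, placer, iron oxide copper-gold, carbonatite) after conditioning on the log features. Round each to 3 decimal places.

0.412, 0.070, 0.515, 0.003

By Bayes' rule with conditional independence, the unnormalized weight for each hypothesis is prior × ∏ likelihoods:
  sediment-hosted zinc: 0.317 × 0.91 × 0.66 = 0.19039
  placer: 0.075 × 0.63 × 0.69 = 0.032602
  iron oxide copper-gold: 0.398 × 0.63 × 0.95 = 0.2382
  carbonatite: 0.210 × 0.11 × 0.06 = 0.001386
The unnormalized weights sum to 0.46258.
P(sediment-hosted zinc | evidence) = 0.19039 / 0.46258 ≈ 0.412
P(placer | evidence) = 0.032602 / 0.46258 ≈ 0.070
P(iron oxide copper-gold | evidence) = 0.2382 / 0.46258 ≈ 0.515
P(carbonatite | evidence) = 0.001386 / 0.46258 ≈ 0.003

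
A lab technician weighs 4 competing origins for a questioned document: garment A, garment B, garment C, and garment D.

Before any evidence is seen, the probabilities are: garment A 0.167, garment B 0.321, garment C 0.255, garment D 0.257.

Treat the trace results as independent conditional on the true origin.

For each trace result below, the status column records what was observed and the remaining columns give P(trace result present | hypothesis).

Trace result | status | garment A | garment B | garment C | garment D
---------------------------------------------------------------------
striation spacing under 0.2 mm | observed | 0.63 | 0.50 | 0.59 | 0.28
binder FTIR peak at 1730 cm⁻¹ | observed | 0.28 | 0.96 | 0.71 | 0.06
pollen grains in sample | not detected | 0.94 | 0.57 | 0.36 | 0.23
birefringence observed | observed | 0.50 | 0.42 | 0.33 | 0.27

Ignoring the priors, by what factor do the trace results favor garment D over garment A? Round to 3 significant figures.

0.660

The Bayes factor is the ratio of the joint likelihoods of the trace result pattern under the two hypotheses (using 1 − P(present | H) for each absent trace result).
  garment D: 0.28 × 0.06 × (1 − 0.23) × 0.27 = 0.0034927
  garment A: 0.63 × 0.28 × (1 − 0.94) × 0.50 = 0.005292
Bayes factor = 0.0034927 / 0.005292 ≈ 0.660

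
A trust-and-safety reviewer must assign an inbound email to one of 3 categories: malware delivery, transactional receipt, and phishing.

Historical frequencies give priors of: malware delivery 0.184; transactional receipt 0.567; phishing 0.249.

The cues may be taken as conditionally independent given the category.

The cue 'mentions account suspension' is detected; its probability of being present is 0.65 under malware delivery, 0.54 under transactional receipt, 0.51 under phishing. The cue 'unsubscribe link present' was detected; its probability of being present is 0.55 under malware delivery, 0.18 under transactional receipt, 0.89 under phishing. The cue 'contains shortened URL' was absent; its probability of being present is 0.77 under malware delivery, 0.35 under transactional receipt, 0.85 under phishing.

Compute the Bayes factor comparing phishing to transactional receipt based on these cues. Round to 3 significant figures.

1.08

The Bayes factor is the ratio of the joint likelihoods of the cue pattern under the two hypotheses (using 1 − P(present | H) for each absent cue).
  phishing: 0.51 × 0.89 × (1 − 0.85) = 0.068085
  transactional receipt: 0.54 × 0.18 × (1 − 0.35) = 0.06318
Bayes factor = 0.068085 / 0.06318 ≈ 1.08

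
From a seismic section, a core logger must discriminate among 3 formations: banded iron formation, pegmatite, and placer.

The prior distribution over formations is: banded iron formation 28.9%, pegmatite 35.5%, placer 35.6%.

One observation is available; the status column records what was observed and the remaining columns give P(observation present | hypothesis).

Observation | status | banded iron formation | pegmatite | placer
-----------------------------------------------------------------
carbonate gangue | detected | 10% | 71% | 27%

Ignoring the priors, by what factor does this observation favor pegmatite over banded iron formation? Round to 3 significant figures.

7.10

Likelihood of this observation under each hypothesis:
  pegmatite: 0.71
  banded iron formation: 0.1
Bayes factor = 0.71 / 0.1 ≈ 7.10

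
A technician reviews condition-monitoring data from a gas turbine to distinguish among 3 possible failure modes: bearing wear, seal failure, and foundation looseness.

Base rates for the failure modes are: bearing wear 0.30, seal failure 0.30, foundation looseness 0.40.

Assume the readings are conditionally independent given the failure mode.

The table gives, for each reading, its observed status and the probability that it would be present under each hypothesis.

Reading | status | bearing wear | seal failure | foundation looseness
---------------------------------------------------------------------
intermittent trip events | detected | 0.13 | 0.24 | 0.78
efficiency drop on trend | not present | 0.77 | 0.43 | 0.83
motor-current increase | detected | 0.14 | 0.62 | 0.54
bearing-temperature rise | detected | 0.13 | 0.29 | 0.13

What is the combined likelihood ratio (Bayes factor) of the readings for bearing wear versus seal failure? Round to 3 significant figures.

Joint likelihood of the reading pattern under each hypothesis (using 1 − P(present | H) for each absent reading):
  bearing wear: 0.13 × (1 − 0.77) × 0.14 × 0.13 = 0.00054418
  seal failure: 0.24 × (1 − 0.43) × 0.62 × 0.29 = 0.024597
Bayes factor = 0.00054418 / 0.024597 ≈ 0.0221

0.0221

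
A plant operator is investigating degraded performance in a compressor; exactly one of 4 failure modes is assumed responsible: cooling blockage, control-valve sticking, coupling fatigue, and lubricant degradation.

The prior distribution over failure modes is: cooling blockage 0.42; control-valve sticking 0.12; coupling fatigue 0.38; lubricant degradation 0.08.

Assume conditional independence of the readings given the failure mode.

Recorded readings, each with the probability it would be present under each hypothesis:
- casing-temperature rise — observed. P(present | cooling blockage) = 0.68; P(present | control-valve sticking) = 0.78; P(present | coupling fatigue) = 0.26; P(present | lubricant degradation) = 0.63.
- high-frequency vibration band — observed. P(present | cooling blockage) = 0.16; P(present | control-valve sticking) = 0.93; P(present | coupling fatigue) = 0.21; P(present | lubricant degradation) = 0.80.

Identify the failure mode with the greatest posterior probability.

control-valve sticking

By Bayes' rule with conditional independence, the unnormalized weight for each hypothesis is prior × ∏ likelihoods:
  cooling blockage: 0.42 × 0.68 × 0.16 = 0.045696
  control-valve sticking: 0.12 × 0.78 × 0.93 = 0.087048
  coupling fatigue: 0.38 × 0.26 × 0.21 = 0.020748
  lubricant degradation: 0.08 × 0.63 × 0.80 = 0.04032
Marginal likelihood of the evidence = 0.19381.
P(cooling blockage | evidence) ≈ 0.045696 / 0.19381 ≈ 0.236
P(control-valve sticking | evidence) ≈ 0.087048 / 0.19381 ≈ 0.449
P(coupling fatigue | evidence) ≈ 0.020748 / 0.19381 ≈ 0.107
P(lubricant degradation | evidence) ≈ 0.04032 / 0.19381 ≈ 0.208
The largest is 0.449, so control-valve sticking is most probable.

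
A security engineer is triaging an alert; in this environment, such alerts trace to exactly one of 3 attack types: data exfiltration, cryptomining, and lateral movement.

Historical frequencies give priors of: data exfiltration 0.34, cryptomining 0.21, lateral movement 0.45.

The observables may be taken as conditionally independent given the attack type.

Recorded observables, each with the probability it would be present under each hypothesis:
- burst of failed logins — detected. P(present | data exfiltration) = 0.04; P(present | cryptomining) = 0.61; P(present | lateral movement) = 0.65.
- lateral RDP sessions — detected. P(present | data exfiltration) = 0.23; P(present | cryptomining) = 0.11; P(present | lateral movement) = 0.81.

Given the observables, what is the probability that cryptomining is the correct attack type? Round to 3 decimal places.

Multiply each prior by the joint likelihood of the observable pattern:
  data exfiltration: 0.34 × 0.04 × 0.23 = 0.003128
  cryptomining: 0.21 × 0.61 × 0.11 = 0.014091
  lateral movement: 0.45 × 0.65 × 0.81 = 0.23693
Marginal likelihood of the evidence = 0.25414.
P(cryptomining | evidence) = 0.014091 / 0.25414 ≈ 0.055.

0.055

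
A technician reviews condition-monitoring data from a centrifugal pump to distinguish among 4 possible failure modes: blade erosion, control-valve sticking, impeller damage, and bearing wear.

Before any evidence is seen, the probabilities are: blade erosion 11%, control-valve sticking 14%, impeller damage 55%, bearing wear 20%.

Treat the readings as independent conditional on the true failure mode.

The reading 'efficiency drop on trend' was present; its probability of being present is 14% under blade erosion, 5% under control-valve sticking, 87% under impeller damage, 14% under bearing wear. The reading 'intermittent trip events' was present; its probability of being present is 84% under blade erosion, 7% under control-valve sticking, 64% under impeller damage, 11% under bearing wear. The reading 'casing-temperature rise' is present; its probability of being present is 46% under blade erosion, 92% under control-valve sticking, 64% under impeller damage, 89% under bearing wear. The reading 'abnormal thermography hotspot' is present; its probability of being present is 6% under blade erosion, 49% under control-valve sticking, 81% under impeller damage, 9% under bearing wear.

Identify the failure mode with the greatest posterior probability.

impeller damage

By Bayes' rule with conditional independence, the unnormalized weight for each hypothesis is prior × ∏ likelihoods:
  blade erosion: 0.11 × 0.14 × 0.84 × 0.46 × 0.06 = 0.00035703
  control-valve sticking: 0.14 × 0.05 × 0.07 × 0.92 × 0.49 = 0.00022089
  impeller damage: 0.55 × 0.87 × 0.64 × 0.64 × 0.81 = 0.15875
  bearing wear: 0.20 × 0.14 × 0.11 × 0.89 × 0.09 = 0.00024671
The unnormalized weights sum to 0.15958.
P(blade erosion | evidence) ≈ 0.00035703 / 0.15958 ≈ 0.002
P(control-valve sticking | evidence) ≈ 0.00022089 / 0.15958 ≈ 0.001
P(impeller damage | evidence) ≈ 0.15875 / 0.15958 ≈ 0.995
P(bearing wear | evidence) ≈ 0.00024671 / 0.15958 ≈ 0.002
The largest is 0.995, so impeller damage is most probable.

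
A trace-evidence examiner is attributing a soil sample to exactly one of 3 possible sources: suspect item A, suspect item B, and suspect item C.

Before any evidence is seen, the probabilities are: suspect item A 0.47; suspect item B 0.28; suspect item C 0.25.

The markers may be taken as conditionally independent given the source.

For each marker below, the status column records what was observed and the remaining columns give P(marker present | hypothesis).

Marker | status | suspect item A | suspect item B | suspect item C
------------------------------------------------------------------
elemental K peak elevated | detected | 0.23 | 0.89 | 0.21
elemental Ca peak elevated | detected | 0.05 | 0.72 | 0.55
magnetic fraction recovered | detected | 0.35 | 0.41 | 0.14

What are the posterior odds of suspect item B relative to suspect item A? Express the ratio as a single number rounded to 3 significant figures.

38.9

Posterior odds equal prior odds times the likelihood ratio; only the two competing hypotheses matter.
  suspect item B: 0.28 × 0.89 × 0.72 × 0.41 = 0.073564
  suspect item A: 0.47 × 0.23 × 0.05 × 0.35 = 0.0018917
Odds(suspect item B : suspect item A) = 0.073564 / 0.0018917 ≈ 38.9.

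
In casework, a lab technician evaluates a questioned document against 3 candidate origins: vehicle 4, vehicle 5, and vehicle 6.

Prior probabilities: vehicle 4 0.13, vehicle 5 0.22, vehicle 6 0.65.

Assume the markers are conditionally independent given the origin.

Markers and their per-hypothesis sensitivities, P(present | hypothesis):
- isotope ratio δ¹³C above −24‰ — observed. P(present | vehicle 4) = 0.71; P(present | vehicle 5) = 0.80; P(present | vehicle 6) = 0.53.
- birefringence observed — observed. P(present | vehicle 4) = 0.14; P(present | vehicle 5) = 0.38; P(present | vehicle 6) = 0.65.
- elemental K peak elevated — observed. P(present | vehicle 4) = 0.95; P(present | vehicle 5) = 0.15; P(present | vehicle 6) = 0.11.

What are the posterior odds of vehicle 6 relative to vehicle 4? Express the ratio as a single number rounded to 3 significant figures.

Unnormalized posterior weight (prior times the marker likelihoods) for each of the two hypotheses:
  vehicle 6: 0.65 × 0.53 × 0.65 × 0.11 = 0.024632
  vehicle 4: 0.13 × 0.71 × 0.14 × 0.95 = 0.012276
Posterior odds = 0.024632 / 0.012276 ≈ 2.01.

2.01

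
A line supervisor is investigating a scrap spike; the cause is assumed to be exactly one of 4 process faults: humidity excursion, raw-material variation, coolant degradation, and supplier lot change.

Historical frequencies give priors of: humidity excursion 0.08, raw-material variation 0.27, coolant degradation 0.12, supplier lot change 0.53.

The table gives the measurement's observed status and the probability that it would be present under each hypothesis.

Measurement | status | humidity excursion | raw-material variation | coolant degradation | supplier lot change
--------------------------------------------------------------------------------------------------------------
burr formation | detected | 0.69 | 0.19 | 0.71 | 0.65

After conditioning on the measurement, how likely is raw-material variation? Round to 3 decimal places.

0.096

For each hypothesis, the unnormalized posterior weight is prior × likelihood:
  humidity excursion: 0.08 × 0.69 = 0.0552
  raw-material variation: 0.27 × 0.19 = 0.0513
  coolant degradation: 0.12 × 0.71 = 0.0852
  supplier lot change: 0.53 × 0.65 = 0.3445
Normalizing constant Z = 0.0552 + 0.0513 + 0.0852 + 0.3445 = 0.5362.
P(raw-material variation | evidence) = 0.0513 / 0.5362 ≈ 0.096.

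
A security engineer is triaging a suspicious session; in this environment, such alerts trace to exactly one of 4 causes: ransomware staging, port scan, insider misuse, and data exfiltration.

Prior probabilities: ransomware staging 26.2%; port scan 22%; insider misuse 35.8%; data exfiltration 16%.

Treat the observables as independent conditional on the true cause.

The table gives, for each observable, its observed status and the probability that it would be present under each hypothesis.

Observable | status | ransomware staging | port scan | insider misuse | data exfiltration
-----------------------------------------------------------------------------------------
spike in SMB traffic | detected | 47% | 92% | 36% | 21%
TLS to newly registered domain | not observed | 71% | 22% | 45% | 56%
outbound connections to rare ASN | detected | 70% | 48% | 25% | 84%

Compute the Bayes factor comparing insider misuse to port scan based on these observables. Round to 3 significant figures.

The Bayes factor is the ratio of the joint likelihoods of the observable pattern under the two hypotheses (using 1 − P(present | H) for each absent observable).
  insider misuse: 0.36 × (1 − 0.45) × 0.25 = 0.0495
  port scan: 0.92 × (1 − 0.22) × 0.48 = 0.34445
Bayes factor = 0.0495 / 0.34445 ≈ 0.144

0.144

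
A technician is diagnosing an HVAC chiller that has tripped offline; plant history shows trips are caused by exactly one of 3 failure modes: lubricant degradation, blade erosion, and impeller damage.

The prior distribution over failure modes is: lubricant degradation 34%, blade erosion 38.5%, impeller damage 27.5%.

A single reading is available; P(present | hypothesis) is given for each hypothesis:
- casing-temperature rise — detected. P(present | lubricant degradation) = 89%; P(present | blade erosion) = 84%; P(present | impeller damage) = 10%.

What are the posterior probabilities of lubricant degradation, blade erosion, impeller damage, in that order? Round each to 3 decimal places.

For each hypothesis, the unnormalized posterior weight is prior × likelihood:
  lubricant degradation: 0.340 × 0.89 = 0.3026
  blade erosion: 0.385 × 0.84 = 0.3234
  impeller damage: 0.275 × 0.10 = 0.0275
Normalizing constant Z = 0.3026 + 0.3234 + 0.0275 = 0.6535.
P(lubricant degradation | evidence) = 0.3026 / 0.6535 ≈ 0.463
P(blade erosion | evidence) = 0.3234 / 0.6535 ≈ 0.495
P(impeller damage | evidence) = 0.0275 / 0.6535 ≈ 0.042

0.463, 0.495, 0.042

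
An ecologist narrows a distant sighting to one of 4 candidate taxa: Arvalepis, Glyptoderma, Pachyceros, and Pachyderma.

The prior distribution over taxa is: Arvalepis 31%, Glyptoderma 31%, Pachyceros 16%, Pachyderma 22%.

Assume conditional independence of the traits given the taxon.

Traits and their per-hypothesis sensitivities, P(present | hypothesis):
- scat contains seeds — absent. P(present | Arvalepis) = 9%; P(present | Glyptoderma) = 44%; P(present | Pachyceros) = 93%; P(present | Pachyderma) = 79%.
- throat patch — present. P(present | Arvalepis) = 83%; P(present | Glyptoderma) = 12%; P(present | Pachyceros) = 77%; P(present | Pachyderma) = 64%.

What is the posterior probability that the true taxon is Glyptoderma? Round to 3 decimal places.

0.071

Multiply each prior by the joint likelihood of the trait pattern (using 1 − P(present | H) for each absent trait):
  Arvalepis: 0.31 × (1 − 0.09) × 0.83 = 0.23414
  Glyptoderma: 0.31 × (1 − 0.44) × 0.12 = 0.020832
  Pachyceros: 0.16 × (1 − 0.93) × 0.77 = 0.008624
  Pachyderma: 0.22 × (1 − 0.79) × 0.64 = 0.029568
Marginal likelihood of the evidence = 0.29317.
P(Glyptoderma | evidence) = 0.020832 / 0.29317 ≈ 0.071.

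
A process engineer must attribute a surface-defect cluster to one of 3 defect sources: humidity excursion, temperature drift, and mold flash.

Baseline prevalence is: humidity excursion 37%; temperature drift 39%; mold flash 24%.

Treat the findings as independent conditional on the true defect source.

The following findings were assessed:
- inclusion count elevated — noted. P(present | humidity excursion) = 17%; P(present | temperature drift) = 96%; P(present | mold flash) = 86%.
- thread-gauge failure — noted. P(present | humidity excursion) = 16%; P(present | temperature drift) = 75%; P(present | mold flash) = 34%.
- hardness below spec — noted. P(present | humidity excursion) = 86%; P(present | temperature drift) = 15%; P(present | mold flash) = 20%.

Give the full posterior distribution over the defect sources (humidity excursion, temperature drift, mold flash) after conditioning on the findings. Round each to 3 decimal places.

Multiply each prior by the joint likelihood of the evidence pattern:
  humidity excursion: 0.37 × 0.17 × 0.16 × 0.86 = 0.008655
  temperature drift: 0.39 × 0.96 × 0.75 × 0.15 = 0.04212
  mold flash: 0.24 × 0.86 × 0.34 × 0.20 = 0.014035
Normalizing constant Z = 0.008655 + 0.04212 + 0.014035 = 0.06481.
P(humidity excursion | evidence) = 0.008655 / 0.06481 ≈ 0.134
P(temperature drift | evidence) = 0.04212 / 0.06481 ≈ 0.650
P(mold flash | evidence) = 0.014035 / 0.06481 ≈ 0.217

0.134, 0.650, 0.217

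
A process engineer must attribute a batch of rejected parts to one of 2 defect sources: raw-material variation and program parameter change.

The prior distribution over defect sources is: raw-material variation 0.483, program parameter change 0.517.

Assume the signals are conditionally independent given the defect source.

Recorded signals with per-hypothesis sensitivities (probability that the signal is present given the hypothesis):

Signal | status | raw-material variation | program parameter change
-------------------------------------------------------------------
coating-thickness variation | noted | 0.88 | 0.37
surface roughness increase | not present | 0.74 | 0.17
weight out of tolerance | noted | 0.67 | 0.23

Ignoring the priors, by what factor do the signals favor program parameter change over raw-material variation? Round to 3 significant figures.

0.461

The Bayes factor is the ratio of the joint likelihoods of the signal pattern under the two hypotheses (using 1 − P(present | H) for each absent signal).
  program parameter change: 0.37 × (1 − 0.17) × 0.23 = 0.070633
  raw-material variation: 0.88 × (1 − 0.74) × 0.67 = 0.1533
Bayes factor = 0.070633 / 0.1533 ≈ 0.461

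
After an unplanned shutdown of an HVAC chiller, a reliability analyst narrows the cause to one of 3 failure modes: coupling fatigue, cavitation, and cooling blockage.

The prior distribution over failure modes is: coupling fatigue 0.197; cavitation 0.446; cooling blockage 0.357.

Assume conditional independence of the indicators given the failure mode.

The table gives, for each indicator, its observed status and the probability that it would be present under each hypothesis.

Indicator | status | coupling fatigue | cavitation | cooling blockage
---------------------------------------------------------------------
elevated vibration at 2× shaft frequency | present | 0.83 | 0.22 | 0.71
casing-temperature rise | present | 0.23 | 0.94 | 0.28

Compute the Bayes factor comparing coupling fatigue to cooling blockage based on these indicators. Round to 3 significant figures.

Take the product of per-indicator likelihoods under each hypothesis, then divide.
  coupling fatigue: 0.83 × 0.23 = 0.1909
  cooling blockage: 0.71 × 0.28 = 0.1988
Bayes factor = 0.1909 / 0.1988 ≈ 0.960

0.960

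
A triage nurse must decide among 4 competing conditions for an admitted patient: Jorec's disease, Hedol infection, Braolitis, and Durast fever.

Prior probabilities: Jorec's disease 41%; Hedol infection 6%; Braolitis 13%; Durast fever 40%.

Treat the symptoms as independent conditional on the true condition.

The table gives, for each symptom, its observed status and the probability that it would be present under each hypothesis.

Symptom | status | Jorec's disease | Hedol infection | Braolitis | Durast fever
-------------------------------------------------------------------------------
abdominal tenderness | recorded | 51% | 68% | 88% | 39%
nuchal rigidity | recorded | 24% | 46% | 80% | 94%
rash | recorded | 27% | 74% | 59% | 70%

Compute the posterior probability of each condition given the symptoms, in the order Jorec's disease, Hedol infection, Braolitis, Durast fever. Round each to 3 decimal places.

0.074, 0.075, 0.293, 0.558

By Bayes' rule with conditional independence, the unnormalized weight for each hypothesis is prior × ∏ likelihoods:
  Jorec's disease: 0.41 × 0.51 × 0.24 × 0.27 = 0.01355
  Hedol infection: 0.06 × 0.68 × 0.46 × 0.74 = 0.013888
  Braolitis: 0.13 × 0.88 × 0.80 × 0.59 = 0.053997
  Durast fever: 0.40 × 0.39 × 0.94 × 0.70 = 0.10265
Normalizing constant Z = 0.01355 + 0.013888 + 0.053997 + 0.10265 = 0.18408.
P(Jorec's disease | evidence) = 0.01355 / 0.18408 ≈ 0.074
P(Hedol infection | evidence) = 0.013888 / 0.18408 ≈ 0.075
P(Braolitis | evidence) = 0.053997 / 0.18408 ≈ 0.293
P(Durast fever | evidence) = 0.10265 / 0.18408 ≈ 0.558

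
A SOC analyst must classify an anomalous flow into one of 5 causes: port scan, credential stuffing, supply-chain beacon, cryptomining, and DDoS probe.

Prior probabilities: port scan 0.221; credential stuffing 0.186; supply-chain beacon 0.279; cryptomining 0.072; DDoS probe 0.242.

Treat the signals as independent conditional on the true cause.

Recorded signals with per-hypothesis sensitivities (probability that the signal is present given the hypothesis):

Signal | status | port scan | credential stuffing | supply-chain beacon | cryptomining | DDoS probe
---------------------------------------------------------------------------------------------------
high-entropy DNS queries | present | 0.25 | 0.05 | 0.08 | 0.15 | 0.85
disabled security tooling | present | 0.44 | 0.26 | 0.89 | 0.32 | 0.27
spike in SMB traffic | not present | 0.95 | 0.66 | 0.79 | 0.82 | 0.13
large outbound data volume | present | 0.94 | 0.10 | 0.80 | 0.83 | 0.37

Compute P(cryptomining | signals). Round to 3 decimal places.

0.022

For each hypothesis, the unnormalized posterior weight is prior × product of the signal likelihoods (using 1 − P(present | H) for each absent signal):
  port scan: 0.221 × 0.25 × 0.44 × (1 − 0.95) × 0.94 = 0.0011426
  credential stuffing: 0.186 × 0.05 × 0.26 × (1 − 0.66) × 0.10 = 8.2212e-05
  supply-chain beacon: 0.279 × 0.08 × 0.89 × (1 − 0.79) × 0.80 = 0.0033373
  cryptomining: 0.072 × 0.15 × 0.32 × (1 − 0.82) × 0.83 = 0.00051633
  DDoS probe: 0.242 × 0.85 × 0.27 × (1 − 0.13) × 0.37 = 0.017878
Marginal likelihood of the evidence = 0.022956.
P(cryptomining | evidence) = 0.00051633 / 0.022956 ≈ 0.022.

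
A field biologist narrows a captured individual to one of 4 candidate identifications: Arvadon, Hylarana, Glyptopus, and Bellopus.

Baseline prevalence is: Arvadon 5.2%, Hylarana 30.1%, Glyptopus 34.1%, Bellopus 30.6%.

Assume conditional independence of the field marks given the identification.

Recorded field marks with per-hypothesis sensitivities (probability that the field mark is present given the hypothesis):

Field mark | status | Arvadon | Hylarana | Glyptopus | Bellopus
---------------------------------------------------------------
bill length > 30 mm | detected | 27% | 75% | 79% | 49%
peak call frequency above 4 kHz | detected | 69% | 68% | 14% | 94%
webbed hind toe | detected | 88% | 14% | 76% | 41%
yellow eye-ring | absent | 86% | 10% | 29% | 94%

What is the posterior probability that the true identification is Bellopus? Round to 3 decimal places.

By Bayes' rule with conditional independence, the unnormalized weight for each hypothesis is prior × ∏ likelihoods (using 1 − P(present | H) for each absent field mark):
  Arvadon: 0.052 × 0.27 × 0.69 × 0.88 × (1 − 0.86) = 0.0011935
  Hylarana: 0.301 × 0.75 × 0.68 × 0.14 × (1 − 0.10) = 0.019342
  Glyptopus: 0.341 × 0.79 × 0.14 × 0.76 × (1 − 0.29) = 0.020351
  Bellopus: 0.306 × 0.49 × 0.94 × 0.41 × (1 − 0.94) = 0.0034672
The unnormalized weights sum to 0.044354.
P(Bellopus | evidence) = 0.0034672 / 0.044354 ≈ 0.078.

0.078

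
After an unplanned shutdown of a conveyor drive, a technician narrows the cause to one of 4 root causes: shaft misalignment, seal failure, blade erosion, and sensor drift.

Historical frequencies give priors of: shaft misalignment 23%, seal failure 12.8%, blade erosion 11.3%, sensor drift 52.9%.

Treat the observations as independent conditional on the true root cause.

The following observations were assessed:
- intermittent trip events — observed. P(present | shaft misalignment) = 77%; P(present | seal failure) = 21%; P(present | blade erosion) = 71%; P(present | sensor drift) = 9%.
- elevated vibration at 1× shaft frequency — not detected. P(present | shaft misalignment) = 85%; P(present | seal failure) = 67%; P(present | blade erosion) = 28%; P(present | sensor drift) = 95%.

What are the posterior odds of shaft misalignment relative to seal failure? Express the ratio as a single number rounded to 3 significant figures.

Posterior odds equal prior odds times the likelihood ratio; only the two competing hypotheses matter (using 1 − P(present | H) for each absent observation).
  shaft misalignment: 0.230 × 0.77 × (1 − 0.85) = 0.026565
  seal failure: 0.128 × 0.21 × (1 − 0.67) = 0.0088704
Odds(shaft misalignment : seal failure) = 0.026565 / 0.0088704 ≈ 2.99.

2.99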